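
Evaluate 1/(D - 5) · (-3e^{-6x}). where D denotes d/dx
\frac{3 e^{- 6 x}}{11}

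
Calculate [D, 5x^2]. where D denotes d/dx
10 x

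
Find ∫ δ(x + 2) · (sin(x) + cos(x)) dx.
- \sin{\left(2 \right)} + \cos{\left(2 \right)}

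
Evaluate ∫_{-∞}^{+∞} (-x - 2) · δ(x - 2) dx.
-4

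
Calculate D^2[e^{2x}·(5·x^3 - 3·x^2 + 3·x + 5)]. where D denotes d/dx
\left(20 x^{3} + 48 x^{2} + 18 x + 26\right) e^{2 x}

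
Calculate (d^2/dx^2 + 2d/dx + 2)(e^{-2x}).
2 e^{- 2 x}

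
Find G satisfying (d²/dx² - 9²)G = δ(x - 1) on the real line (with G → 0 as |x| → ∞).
-\frac{e^{-9|x - 1|}}{18}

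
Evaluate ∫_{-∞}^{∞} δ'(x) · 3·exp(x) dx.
-3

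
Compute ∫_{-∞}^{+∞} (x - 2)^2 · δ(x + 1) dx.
9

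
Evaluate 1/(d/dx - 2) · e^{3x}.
e^{3 x}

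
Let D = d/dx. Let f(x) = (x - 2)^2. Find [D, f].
2 x - 4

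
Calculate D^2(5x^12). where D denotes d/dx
660 x^{10}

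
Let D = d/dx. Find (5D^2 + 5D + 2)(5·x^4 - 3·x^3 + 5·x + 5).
10 x^{4} + 94 x^{3} + 255 x^{2} - 80 x + 35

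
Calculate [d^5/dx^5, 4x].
20\frac{d^{4}}{dx^{4}}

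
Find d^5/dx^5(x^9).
15120 x^{4}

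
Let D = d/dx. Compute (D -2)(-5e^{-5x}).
35 e^{- 5 x}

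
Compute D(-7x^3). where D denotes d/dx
- 21 x^{2}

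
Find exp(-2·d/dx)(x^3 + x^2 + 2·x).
x^{3} - 5 x^{2} + 10 x - 8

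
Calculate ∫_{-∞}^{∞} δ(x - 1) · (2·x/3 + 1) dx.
\frac{5}{3}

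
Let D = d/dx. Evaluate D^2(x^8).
56 x^{6}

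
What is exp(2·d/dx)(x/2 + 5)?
\frac{x}{2} + 6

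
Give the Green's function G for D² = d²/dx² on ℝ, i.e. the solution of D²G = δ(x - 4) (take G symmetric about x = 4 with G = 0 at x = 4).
\frac{|x - 4|}{2}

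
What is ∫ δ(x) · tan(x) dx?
0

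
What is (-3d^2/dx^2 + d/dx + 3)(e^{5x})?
- 67 e^{5 x}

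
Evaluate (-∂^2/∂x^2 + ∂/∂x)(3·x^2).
6 x - 6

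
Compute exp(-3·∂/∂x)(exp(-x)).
e^{3 - x}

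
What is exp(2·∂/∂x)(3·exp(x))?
3 e^{x + 2}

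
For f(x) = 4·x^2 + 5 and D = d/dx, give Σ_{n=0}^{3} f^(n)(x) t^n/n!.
4 t^{2} + 8 t x + 4 x^{2} + 5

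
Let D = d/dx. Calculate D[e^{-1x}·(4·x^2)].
4 x \left(2 - x\right) e^{- x}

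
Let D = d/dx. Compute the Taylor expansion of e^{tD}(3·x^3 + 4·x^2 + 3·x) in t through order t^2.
t^{2} \left(9 x + 4\right) + t \left(9 x^{2} + 8 x + 3\right) + 3 x^{3} + 4 x^{2} + 3 x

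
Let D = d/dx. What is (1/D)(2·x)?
x^{2}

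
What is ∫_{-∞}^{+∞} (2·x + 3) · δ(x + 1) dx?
1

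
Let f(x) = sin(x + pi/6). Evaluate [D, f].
\cos{\left(x + \frac{\pi}{6} \right)}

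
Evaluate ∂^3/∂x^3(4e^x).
4 e^{x}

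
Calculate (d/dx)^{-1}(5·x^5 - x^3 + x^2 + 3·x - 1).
\frac{5 x^{6}}{6} - \frac{x^{4}}{4} + \frac{x^{3}}{3} + \frac{3 x^{2}}{2} - x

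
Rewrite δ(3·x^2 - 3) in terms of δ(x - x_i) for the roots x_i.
\frac{\delta(x - 1) + \delta(x + 1)}{6}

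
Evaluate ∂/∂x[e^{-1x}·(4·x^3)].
4 x^{2} \left(3 - x\right) e^{- x}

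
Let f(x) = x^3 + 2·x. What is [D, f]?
3 x^{2} + 2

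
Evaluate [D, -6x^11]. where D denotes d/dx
- 66 x^{10}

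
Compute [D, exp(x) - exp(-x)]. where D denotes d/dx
2 \cosh{\left(x \right)}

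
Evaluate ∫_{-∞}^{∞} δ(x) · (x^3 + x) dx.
0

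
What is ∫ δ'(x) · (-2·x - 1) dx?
2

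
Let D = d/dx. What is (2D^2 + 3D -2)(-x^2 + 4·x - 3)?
2 x^{2} - 14 x + 14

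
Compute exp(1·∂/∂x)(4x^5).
4 x^{5} + 20 x^{4} + 40 x^{3} + 40 x^{2} + 20 x + 4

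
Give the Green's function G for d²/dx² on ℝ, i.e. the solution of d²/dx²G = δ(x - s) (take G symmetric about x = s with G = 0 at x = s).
\frac{|x - s|}{2}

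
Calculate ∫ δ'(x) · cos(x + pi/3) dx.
\frac{\sqrt{3}}{2}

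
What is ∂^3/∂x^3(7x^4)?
168 x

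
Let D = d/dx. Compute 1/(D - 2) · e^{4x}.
\frac{e^{4 x}}{2}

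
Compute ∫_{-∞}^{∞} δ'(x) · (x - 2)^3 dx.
-12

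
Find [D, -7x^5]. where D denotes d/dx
- 35 x^{4}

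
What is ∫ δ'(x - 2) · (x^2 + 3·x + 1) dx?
-7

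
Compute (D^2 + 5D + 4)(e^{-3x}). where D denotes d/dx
- 2 e^{- 3 x}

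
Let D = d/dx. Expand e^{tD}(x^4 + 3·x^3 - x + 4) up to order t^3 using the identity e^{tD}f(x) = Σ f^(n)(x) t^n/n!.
t^{3} \left(4 x + 3\right) + 3 t^{2} x \left(2 x + 3\right) + t \left(4 x^{3} + 9 x^{2} - 1\right) + x^{4} + 3 x^{3} - x + 4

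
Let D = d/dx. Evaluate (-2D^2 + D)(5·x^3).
15 x \left(x - 4\right)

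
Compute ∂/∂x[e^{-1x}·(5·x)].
5 \left(1 - x\right) e^{- x}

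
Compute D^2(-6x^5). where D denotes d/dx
- 120 x^{3}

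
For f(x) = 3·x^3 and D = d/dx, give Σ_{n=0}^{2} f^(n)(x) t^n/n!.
3 x \left(3 t^{2} + 3 t x + x^{2}\right)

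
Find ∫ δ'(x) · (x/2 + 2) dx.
- \frac{1}{2}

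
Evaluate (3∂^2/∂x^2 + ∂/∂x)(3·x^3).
9 x \left(x + 6\right)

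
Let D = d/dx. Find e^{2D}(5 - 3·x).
- 3 x - 1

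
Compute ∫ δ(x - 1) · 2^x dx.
2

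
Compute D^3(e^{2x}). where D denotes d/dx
8 e^{2 x}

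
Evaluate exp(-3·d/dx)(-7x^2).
- 7 x^{2} + 42 x - 63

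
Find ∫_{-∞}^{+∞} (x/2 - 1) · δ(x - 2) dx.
0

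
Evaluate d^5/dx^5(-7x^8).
- 47040 x^{3}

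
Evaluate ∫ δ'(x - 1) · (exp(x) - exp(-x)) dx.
- 2 \cosh{\left(1 \right)}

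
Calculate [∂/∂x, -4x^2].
- 8 x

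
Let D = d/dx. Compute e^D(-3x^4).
- 3 x^{4} - 12 x^{3} - 18 x^{2} - 12 x - 3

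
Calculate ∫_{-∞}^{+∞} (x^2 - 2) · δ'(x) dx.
0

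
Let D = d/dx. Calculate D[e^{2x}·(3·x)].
\left(6 x + 3\right) e^{2 x}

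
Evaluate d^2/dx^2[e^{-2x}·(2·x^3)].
4 x \left(2 x^{2} - 6 x + 3\right) e^{- 2 x}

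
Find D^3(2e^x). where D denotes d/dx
2 e^{x}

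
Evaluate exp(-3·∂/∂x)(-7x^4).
- 7 x^{4} + 84 x^{3} - 378 x^{2} + 756 x - 567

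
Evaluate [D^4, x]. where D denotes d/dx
4D^{3}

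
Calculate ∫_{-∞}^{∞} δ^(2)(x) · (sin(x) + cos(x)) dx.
-1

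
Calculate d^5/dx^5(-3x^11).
- 166320 x^{6}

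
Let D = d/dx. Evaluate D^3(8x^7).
1680 x^{4}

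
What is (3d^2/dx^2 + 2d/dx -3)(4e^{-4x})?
148 e^{- 4 x}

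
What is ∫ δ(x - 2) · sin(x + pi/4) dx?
\sin{\left(\frac{\pi}{4} + 2 \right)}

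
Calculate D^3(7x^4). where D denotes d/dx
168 x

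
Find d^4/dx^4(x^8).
1680 x^{4}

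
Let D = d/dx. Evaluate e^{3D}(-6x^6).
- 6 x^{6} - 108 x^{5} - 810 x^{4} - 3240 x^{3} - 7290 x^{2} - 8748 x - 4374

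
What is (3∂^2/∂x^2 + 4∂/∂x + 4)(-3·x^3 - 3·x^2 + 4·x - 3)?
- 12 x^{3} - 48 x^{2} - 62 x - 14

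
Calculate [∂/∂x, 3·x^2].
6 x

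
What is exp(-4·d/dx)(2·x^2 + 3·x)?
2 x^{2} - 13 x + 20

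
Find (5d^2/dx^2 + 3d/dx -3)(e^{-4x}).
65 e^{- 4 x}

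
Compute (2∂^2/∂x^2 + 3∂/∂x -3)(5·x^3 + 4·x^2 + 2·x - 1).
- 15 x^{3} + 33 x^{2} + 78 x + 25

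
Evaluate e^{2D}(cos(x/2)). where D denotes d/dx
\cos{\left(\frac{x}{2} + 1 \right)}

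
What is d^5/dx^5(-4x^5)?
-480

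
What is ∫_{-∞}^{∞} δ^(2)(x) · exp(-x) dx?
1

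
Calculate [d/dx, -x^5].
- 5 x^{4}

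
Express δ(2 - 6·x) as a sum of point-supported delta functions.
\frac{\delta(x - 1/3)}{6}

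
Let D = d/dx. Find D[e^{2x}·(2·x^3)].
x^{2} \left(4 x + 6\right) e^{2 x}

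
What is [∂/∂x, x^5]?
5 x^{4}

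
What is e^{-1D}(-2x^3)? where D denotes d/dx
- 2 x^{3} + 6 x^{2} - 6 x + 2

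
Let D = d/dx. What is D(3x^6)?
18 x^{5}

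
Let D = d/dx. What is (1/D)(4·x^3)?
x^{4}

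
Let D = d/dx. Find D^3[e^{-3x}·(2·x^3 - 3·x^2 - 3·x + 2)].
3 \left(- 18 x^{3} + 81 x^{2} - 63 x - 23\right) e^{- 3 x}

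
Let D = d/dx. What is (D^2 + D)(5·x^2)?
10 x + 10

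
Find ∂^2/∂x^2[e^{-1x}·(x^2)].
\left(x^{2} - 4 x + 2\right) e^{- x}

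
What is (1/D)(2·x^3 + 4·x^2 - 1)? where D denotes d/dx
\frac{x^{4}}{2} + \frac{4 x^{3}}{3} - x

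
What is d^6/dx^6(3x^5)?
0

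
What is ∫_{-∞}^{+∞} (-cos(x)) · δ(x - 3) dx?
- \cos{\left(3 \right)}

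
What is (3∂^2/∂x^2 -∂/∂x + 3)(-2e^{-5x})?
- 166 e^{- 5 x}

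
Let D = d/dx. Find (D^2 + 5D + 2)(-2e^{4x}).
- 76 e^{4 x}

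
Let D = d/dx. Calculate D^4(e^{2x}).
16 e^{2 x}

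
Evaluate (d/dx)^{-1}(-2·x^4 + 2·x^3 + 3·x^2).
- \frac{2 x^{5}}{5} + \frac{x^{4}}{2} + x^{3}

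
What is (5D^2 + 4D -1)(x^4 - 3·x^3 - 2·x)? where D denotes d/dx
- x^{4} + 19 x^{3} + 24 x^{2} - 88 x - 8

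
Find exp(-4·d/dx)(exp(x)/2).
\frac{e^{x - 4}}{2}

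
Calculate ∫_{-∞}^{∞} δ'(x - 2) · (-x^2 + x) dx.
3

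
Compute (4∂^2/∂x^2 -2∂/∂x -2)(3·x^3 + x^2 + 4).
2 x \left(- 3 x^{2} - 10 x + 34\right)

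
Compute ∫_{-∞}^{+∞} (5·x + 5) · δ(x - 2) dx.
15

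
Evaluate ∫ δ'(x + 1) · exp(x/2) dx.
- \frac{1}{2 e^{\frac{1}{2}}}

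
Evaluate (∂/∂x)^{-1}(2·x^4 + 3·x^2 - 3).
\frac{2 x^{5}}{5} + x^{3} - 3 x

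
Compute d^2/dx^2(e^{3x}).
9 e^{3 x}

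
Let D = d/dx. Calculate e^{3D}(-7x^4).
- 7 x^{4} - 84 x^{3} - 378 x^{2} - 756 x - 567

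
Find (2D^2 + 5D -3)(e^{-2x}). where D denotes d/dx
- 5 e^{- 2 x}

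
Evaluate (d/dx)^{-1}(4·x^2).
\frac{4 x^{3}}{3}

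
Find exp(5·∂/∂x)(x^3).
x^{3} + 15 x^{2} + 75 x + 125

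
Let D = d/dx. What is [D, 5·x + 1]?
5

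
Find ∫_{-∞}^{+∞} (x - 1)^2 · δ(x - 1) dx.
0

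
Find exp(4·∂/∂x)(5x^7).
5 x^{7} + 140 x^{6} + 1680 x^{5} + 11200 x^{4} + 44800 x^{3} + 107520 x^{2} + 143360 x + 81920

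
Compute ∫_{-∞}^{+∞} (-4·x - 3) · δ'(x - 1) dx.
4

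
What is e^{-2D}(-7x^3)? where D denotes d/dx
- 7 x^{3} + 42 x^{2} - 84 x + 56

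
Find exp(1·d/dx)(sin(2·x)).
\sin{\left(2 x + 2 \right)}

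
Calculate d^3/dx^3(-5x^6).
- 600 x^{3}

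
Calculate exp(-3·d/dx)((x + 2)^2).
x^{2} - 2 x + 1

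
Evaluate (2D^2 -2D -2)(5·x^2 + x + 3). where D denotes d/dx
- 10 x^{2} - 22 x + 12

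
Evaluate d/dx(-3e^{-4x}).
12 e^{- 4 x}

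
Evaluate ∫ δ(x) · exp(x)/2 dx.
\frac{1}{2}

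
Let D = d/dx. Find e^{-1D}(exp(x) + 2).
e^{x - 1} + 2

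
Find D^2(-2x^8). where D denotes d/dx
- 112 x^{6}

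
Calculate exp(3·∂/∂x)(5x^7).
5 x^{7} + 105 x^{6} + 945 x^{5} + 4725 x^{4} + 14175 x^{3} + 25515 x^{2} + 25515 x + 10935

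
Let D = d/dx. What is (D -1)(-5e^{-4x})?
25 e^{- 4 x}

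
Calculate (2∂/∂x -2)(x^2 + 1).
- 2 x^{2} + 4 x - 2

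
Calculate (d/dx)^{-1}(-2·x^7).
- \frac{x^{8}}{4}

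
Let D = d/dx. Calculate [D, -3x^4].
- 12 x^{3}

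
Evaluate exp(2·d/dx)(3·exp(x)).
3 e^{x + 2}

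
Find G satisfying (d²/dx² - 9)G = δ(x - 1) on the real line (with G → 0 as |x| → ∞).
-\frac{e^{-3|x - 1|}}{6}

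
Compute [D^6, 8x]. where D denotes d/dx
48D^{5}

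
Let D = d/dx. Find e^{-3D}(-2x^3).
- 2 x^{3} + 18 x^{2} - 54 x + 54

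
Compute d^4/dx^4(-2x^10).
- 10080 x^{6}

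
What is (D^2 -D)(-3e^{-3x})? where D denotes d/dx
- 36 e^{- 3 x}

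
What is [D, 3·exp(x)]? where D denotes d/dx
3 e^{x}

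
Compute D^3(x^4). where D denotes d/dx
24 x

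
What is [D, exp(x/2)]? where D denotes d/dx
\frac{e^{\frac{x}{2}}}{2}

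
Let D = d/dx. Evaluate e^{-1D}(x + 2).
x + 1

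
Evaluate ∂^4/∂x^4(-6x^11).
- 47520 x^{7}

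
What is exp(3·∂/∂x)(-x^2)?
- x^{2} - 6 x - 9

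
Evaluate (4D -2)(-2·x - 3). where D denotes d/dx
4 x - 2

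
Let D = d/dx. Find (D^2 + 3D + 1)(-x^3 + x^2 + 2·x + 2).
- x^{3} - 8 x^{2} + 2 x + 10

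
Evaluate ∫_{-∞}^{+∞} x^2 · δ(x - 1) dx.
1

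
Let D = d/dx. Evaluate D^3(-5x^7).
- 1050 x^{4}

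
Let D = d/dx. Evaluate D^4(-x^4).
-24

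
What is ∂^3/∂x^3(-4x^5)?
- 240 x^{2}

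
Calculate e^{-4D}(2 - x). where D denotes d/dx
6 - x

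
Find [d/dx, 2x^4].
8 x^{3}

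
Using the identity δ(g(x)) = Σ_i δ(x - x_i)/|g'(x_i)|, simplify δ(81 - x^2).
\frac{\delta(x - 9) + \delta(x + 9)}{18}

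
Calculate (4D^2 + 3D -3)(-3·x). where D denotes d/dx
9 x - 9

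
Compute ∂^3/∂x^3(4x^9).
2016 x^{6}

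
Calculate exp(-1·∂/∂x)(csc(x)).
\csc{\left(x - 1 \right)}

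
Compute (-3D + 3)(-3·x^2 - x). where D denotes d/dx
- 9 x^{2} + 15 x + 3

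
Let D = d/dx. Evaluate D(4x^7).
28 x^{6}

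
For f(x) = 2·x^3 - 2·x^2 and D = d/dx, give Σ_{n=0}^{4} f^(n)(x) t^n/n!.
2 t^{3} + 2 t^{2} \left(3 x - 1\right) + 2 t x \left(3 x - 2\right) + 2 x^{3} - 2 x^{2}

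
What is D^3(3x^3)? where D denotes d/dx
18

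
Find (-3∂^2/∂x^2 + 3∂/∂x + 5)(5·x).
25 x + 15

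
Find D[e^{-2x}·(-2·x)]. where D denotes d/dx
2 \left(2 x - 1\right) e^{- 2 x}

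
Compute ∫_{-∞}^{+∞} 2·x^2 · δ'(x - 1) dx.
-4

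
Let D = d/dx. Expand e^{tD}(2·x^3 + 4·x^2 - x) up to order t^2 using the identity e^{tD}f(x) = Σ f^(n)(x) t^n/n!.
t^{2} \left(6 x + 4\right) + t \left(6 x^{2} + 8 x - 1\right) + 2 x^{3} + 4 x^{2} - x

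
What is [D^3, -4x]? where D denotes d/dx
-12D^{2}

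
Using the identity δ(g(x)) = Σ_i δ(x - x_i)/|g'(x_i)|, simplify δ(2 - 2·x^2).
\frac{\delta(x - 1) + \delta(x + 1)}{4}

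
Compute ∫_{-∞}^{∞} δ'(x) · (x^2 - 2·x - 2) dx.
2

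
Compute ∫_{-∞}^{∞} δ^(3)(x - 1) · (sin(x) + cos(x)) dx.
- \sin{\left(1 \right)} + \cos{\left(1 \right)}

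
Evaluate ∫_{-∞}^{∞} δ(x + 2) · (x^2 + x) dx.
2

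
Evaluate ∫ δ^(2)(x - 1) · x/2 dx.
0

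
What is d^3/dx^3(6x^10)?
4320 x^{7}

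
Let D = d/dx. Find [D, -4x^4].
- 16 x^{3}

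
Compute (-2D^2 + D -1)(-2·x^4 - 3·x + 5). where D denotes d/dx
2 x^{4} - 8 x^{3} + 48 x^{2} + 3 x - 8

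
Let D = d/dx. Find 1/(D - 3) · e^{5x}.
\frac{e^{5 x}}{2}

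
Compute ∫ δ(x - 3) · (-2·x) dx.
-6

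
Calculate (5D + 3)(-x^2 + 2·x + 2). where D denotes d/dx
- 3 x^{2} - 4 x + 16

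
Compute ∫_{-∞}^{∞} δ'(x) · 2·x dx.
-2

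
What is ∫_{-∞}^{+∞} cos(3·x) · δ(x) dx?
1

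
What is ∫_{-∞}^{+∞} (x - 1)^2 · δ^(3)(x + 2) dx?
0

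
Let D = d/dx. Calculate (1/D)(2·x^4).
\frac{2 x^{5}}{5}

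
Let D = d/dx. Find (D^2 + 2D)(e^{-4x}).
8 e^{- 4 x}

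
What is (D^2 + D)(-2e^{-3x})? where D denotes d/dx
- 12 e^{- 3 x}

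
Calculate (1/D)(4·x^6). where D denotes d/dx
\frac{4 x^{7}}{7}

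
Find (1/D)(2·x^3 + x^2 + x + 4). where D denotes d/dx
\frac{x^{4}}{2} + \frac{x^{3}}{3} + \frac{x^{2}}{2} + 4 x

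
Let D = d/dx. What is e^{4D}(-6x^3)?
- 6 x^{3} - 72 x^{2} - 288 x - 384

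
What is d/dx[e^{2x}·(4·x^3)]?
x^{2} \left(8 x + 12\right) e^{2 x}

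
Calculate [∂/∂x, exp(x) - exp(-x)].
2 \cosh{\left(x \right)}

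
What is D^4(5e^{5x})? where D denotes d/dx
3125 e^{5 x}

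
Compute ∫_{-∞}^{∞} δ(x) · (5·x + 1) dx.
1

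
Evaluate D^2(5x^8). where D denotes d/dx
280 x^{6}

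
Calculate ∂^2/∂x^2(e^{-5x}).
25 e^{- 5 x}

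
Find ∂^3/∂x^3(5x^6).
600 x^{3}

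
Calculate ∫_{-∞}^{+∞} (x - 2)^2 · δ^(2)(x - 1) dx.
2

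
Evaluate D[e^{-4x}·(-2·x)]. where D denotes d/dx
2 \left(4 x - 1\right) e^{- 4 x}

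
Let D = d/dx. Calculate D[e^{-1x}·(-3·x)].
3 \left(x - 1\right) e^{- x}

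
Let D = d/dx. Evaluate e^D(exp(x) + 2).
e^{x + 1} + 2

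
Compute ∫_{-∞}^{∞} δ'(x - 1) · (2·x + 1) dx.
-2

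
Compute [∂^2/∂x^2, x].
2\frac{d}{dx}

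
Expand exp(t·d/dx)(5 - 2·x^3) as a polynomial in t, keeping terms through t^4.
- 2 t^{3} - 6 t^{2} x - 6 t x^{2} - 2 x^{3} + 5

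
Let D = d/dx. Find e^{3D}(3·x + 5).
3 x + 14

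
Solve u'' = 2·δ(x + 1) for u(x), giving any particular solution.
|x + 1|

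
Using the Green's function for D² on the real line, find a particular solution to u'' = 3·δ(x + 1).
\frac{3|x + 1|}{2}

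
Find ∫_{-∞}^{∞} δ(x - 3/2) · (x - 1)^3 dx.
\frac{1}{8}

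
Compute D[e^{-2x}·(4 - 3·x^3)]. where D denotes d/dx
\left(6 x^{3} - 9 x^{2} - 8\right) e^{- 2 x}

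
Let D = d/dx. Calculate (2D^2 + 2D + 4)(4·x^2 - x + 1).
16 x^{2} + 12 x + 18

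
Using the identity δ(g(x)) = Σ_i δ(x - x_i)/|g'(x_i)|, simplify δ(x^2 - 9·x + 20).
\frac{\delta(x - 5) + \delta(x - 4)}{1}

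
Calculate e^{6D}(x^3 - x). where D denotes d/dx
x^{3} + 18 x^{2} + 107 x + 210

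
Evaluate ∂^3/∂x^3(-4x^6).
- 480 x^{3}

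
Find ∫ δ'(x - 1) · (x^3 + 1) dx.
-3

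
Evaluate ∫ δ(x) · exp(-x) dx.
1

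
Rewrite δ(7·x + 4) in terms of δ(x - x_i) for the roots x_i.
\frac{\delta(x + 4/7)}{7}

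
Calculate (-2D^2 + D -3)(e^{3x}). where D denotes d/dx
- 18 e^{3 x}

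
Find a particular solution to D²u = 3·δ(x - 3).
\frac{3|x - 3|}{2}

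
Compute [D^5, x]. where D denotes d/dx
5D^{4}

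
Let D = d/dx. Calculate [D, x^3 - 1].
3 x^{2}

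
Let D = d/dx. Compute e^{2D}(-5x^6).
- 5 x^{6} - 60 x^{5} - 300 x^{4} - 800 x^{3} - 1200 x^{2} - 960 x - 320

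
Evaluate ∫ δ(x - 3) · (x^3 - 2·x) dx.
21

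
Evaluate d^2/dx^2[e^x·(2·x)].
2 \left(x + 2\right) e^{x}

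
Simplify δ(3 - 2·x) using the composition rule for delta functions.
\frac{\delta(x - 3/2)}{2}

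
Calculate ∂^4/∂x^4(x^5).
120 x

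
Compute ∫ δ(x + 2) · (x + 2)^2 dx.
0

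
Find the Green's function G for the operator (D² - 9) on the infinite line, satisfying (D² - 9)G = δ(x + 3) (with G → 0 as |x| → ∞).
-\frac{e^{-3|x + 3|}}{6}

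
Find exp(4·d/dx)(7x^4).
7 x^{4} + 112 x^{3} + 672 x^{2} + 1792 x + 1792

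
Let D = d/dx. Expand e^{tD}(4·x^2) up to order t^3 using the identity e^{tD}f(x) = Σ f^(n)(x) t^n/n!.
4 t^{2} + 8 t x + 4 x^{2}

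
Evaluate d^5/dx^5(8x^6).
5760 x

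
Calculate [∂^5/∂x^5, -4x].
-20\frac{d^{4}}{dx^{4}}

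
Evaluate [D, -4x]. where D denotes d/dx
-4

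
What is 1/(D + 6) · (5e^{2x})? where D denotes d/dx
\frac{5 e^{2 x}}{8}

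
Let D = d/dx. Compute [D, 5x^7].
35 x^{6}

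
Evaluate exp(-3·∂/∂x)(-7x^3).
- 7 x^{3} + 63 x^{2} - 189 x + 189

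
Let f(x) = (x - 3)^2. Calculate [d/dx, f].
2 x - 6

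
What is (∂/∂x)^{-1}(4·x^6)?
\frac{4 x^{7}}{7}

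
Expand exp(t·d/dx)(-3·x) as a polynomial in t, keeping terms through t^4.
- 3 t - 3 x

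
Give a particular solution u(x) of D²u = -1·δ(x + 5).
-\frac{|x + 5|}{2}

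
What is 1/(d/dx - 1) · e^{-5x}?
- \frac{e^{- 5 x}}{6}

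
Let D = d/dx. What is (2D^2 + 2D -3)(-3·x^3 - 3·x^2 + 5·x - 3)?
9 x^{3} - 9 x^{2} - 63 x + 7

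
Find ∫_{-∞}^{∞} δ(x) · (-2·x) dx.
0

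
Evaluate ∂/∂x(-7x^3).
- 21 x^{2}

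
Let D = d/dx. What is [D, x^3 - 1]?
3 x^{2}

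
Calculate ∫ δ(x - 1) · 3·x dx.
3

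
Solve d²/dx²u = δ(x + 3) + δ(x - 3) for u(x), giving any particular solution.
\frac{|x + 3|}{2} + \frac{|x - 3|}{2}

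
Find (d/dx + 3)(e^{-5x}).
- 2 e^{- 5 x}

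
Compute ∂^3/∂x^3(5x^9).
2520 x^{6}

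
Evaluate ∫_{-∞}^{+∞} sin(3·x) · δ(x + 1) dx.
- \sin{\left(3 \right)}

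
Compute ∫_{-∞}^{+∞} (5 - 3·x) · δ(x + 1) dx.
8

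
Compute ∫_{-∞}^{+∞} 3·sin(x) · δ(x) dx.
0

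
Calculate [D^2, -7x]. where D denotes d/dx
-14D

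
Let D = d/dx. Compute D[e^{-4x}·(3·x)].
3 \left(1 - 4 x\right) e^{- 4 x}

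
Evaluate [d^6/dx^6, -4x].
-24\frac{d^{5}}{dx^{5}}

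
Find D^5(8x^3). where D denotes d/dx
0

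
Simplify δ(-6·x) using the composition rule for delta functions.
\frac{\delta(x)}{6}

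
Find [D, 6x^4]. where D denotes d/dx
24 x^{3}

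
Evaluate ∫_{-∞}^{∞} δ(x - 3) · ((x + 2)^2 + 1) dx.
26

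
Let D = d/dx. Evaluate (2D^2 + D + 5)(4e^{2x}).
60 e^{2 x}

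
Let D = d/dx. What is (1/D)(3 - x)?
- \frac{x^{2}}{2} + 3 x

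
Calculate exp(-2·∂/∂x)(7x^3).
7 x^{3} - 42 x^{2} + 84 x - 56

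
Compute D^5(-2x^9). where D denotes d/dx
- 30240 x^{4}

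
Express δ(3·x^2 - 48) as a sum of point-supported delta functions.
\frac{\delta(x - 4) + \delta(x + 4)}{24}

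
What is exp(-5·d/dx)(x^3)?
x^{3} - 15 x^{2} + 75 x - 125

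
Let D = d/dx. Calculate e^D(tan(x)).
\tan{\left(x + 1 \right)}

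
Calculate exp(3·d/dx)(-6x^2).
- 6 x^{2} - 36 x - 54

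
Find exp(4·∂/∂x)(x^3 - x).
x^{3} + 12 x^{2} + 47 x + 60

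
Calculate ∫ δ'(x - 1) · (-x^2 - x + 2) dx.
3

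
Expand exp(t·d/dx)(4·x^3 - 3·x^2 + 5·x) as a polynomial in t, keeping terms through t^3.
4 t^{3} + t^{2} \left(12 x - 3\right) + t \left(12 x^{2} - 6 x + 5\right) + 4 x^{3} - 3 x^{2} + 5 x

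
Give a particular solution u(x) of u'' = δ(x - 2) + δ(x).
\frac{|x - 2|}{2} + \frac{|x|}{2}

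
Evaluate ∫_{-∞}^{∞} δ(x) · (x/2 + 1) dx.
1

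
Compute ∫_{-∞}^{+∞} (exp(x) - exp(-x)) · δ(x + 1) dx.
- 2 \sinh{\left(1 \right)}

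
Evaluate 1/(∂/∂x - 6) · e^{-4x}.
- \frac{e^{- 4 x}}{10}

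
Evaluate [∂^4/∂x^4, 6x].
24\frac{d^{3}}{dx^{3}}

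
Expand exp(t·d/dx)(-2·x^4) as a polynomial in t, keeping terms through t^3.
2 x \left(- 4 t^{3} - 6 t^{2} x - 4 t x^{2} - x^{3}\right)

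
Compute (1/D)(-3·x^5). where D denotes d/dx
- \frac{x^{6}}{2}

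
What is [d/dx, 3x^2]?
6 x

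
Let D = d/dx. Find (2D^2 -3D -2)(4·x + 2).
- 8 x - 16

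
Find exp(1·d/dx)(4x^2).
4 x^{2} + 8 x + 4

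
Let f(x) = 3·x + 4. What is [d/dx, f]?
3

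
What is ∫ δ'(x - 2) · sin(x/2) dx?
- \frac{\cos{\left(1 \right)}}{2}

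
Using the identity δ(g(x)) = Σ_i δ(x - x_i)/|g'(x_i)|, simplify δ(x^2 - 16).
\frac{\delta(x - 4) + \delta(x + 4)}{8}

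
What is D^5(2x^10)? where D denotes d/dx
60480 x^{5}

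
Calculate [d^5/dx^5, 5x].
25\frac{d^{4}}{dx^{4}}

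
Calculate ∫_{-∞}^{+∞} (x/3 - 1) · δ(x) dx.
-1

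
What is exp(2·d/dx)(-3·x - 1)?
- 3 x - 7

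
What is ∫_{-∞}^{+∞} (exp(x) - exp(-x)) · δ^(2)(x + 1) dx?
- 2 \sinh{\left(1 \right)}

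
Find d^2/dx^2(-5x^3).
- 30 x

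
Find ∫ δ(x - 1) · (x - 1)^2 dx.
0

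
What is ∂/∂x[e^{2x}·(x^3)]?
x^{2} \left(2 x + 3\right) e^{2 x}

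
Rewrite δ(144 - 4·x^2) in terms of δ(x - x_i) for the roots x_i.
\frac{\delta(x - 6) + \delta(x + 6)}{48}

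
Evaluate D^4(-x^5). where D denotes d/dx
- 120 x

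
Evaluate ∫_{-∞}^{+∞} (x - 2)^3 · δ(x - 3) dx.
1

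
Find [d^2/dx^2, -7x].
-14\frac{d}{dx}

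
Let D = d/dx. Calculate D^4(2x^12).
23760 x^{8}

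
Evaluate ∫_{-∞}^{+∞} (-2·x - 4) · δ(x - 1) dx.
-6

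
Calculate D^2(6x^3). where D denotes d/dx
36 x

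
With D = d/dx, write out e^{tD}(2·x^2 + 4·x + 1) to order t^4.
2 t^{2} + 4 t \left(x + 1\right) + 2 x^{2} + 4 x + 1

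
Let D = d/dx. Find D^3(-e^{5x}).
- 125 e^{5 x}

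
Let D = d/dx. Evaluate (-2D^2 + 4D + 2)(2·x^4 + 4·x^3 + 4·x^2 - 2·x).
4 x^{4} + 40 x^{3} + 8 x^{2} - 20 x - 24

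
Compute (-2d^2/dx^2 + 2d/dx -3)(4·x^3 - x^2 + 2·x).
- 12 x^{3} + 27 x^{2} - 58 x + 8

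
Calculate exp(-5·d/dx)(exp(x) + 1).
e^{x - 5} + 1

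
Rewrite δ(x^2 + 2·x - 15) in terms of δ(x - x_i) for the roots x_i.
\frac{\delta(x - 3) + \delta(x + 5)}{8}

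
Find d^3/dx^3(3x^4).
72 x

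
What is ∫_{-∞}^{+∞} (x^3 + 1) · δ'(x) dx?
0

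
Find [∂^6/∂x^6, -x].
-6\frac{d^{5}}{dx^{5}}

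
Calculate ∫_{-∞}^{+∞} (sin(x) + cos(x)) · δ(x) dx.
1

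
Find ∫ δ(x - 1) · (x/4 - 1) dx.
- \frac{3}{4}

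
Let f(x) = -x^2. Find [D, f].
- 2 x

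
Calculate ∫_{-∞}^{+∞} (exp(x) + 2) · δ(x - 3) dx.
2 + e^{3}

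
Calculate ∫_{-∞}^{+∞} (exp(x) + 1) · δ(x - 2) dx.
1 + e^{2}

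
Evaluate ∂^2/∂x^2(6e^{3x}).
54 e^{3 x}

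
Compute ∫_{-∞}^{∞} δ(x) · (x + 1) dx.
1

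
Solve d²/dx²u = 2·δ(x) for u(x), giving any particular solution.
|x|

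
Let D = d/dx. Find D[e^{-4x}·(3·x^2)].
6 x \left(1 - 2 x\right) e^{- 4 x}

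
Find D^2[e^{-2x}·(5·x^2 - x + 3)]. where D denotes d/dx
2 \left(10 x^{2} - 22 x + 13\right) e^{- 2 x}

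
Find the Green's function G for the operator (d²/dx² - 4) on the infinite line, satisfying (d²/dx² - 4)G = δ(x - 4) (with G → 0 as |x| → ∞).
-\frac{e^{-2|x - 4|}}{4}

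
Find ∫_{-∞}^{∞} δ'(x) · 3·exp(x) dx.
-3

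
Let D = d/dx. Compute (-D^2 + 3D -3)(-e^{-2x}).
13 e^{- 2 x}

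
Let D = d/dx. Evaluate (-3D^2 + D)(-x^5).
5 x^{3} \left(12 - x\right)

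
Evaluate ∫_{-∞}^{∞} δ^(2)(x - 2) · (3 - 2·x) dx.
0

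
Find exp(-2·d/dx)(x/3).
\frac{x}{3} - \frac{2}{3}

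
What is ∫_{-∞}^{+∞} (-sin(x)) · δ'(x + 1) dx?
\cos{\left(1 \right)}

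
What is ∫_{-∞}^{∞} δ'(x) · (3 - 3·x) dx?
3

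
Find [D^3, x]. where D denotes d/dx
3D^{2}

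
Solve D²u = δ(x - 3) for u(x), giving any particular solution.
\frac{|x - 3|}{2}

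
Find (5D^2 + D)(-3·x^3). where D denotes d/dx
9 x \left(- x - 10\right)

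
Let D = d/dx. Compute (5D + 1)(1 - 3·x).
- 3 x - 14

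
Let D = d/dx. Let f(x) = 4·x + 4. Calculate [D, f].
4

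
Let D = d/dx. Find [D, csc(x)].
- \cot{\left(x \right)} \csc{\left(x \right)}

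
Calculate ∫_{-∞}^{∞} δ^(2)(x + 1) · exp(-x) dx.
e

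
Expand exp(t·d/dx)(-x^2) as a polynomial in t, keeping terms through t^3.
- t^{2} - 2 t x - x^{2}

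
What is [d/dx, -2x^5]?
- 10 x^{4}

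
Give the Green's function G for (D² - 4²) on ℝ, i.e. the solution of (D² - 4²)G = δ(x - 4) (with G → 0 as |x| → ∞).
-\frac{e^{-4|x - 4|}}{8}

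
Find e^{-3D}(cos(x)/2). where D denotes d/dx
\frac{\cos{\left(x - 3 \right)}}{2}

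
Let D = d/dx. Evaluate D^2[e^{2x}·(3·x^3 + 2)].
\left(12 x^{3} + 36 x^{2} + 18 x + 8\right) e^{2 x}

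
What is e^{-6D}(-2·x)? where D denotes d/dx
12 - 2 x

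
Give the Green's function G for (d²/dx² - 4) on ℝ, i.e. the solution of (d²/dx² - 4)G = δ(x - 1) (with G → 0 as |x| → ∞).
-\frac{e^{-2|x - 1|}}{4}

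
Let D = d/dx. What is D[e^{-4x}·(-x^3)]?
x^{2} \left(4 x - 3\right) e^{- 4 x}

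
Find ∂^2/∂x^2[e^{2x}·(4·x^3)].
8 x \left(2 x^{2} + 6 x + 3\right) e^{2 x}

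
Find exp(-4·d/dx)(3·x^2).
3 x^{2} - 24 x + 48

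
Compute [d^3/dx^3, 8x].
24\frac{d^{2}}{dx^{2}}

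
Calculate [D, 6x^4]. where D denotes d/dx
24 x^{3}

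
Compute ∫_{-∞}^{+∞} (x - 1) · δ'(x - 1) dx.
-1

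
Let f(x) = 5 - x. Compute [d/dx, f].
-1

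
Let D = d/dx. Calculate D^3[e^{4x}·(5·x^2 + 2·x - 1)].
\left(320 x^{2} + 608 x + 152\right) e^{4 x}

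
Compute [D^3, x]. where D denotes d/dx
3D^{2}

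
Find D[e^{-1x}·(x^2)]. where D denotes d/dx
x \left(2 - x\right) e^{- x}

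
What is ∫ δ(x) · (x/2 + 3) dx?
3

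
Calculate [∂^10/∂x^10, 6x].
60\frac{d^{9}}{dx^{9}}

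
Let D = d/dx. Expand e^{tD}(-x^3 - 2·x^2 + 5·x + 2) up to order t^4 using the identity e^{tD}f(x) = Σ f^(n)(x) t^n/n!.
- t^{3} - t^{2} \left(3 x + 2\right) - t \left(3 x^{2} + 4 x - 5\right) - x^{3} - 2 x^{2} + 5 x + 2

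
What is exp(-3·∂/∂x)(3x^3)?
3 x^{3} - 27 x^{2} + 81 x - 81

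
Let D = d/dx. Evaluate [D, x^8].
8 x^{7}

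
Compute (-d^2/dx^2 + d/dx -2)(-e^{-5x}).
32 e^{- 5 x}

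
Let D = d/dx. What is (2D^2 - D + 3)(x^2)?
3 x^{2} - 2 x + 4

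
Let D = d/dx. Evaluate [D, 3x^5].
15 x^{4}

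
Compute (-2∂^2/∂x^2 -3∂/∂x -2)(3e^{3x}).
- 87 e^{3 x}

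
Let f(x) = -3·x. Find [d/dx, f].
-3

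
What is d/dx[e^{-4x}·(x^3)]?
x^{2} \left(3 - 4 x\right) e^{- 4 x}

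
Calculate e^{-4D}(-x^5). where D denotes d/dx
- x^{5} + 20 x^{4} - 160 x^{3} + 640 x^{2} - 1280 x + 1024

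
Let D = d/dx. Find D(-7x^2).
- 14 x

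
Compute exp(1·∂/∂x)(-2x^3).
- 2 x^{3} - 6 x^{2} - 6 x - 2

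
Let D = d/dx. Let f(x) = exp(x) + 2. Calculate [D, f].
e^{x}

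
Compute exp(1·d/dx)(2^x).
2^{x + 1}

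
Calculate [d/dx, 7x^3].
21 x^{2}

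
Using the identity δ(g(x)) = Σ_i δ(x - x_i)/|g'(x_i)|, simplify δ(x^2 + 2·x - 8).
\frac{\delta(x + 4) + \delta(x - 2)}{6}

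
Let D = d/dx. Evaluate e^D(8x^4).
8 x^{4} + 32 x^{3} + 48 x^{2} + 32 x + 8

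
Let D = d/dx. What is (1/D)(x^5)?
\frac{x^{6}}{6}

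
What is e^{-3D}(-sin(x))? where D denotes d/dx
- \sin{\left(x - 3 \right)}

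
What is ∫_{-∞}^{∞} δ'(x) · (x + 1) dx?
-1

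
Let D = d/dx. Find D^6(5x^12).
3326400 x^{6}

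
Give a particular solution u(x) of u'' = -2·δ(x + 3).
-|x + 3|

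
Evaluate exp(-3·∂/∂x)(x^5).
x^{5} - 15 x^{4} + 90 x^{3} - 270 x^{2} + 405 x - 243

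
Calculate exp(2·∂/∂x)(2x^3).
2 x^{3} + 12 x^{2} + 24 x + 16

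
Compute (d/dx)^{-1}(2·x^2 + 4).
\frac{2 x^{3}}{3} + 4 x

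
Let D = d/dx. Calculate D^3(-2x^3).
-12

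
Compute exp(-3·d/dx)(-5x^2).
- 5 x^{2} + 30 x - 45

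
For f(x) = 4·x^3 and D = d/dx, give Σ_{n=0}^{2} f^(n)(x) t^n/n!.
4 x \left(3 t^{2} + 3 t x + x^{2}\right)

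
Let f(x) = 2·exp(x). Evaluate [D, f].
2 e^{x}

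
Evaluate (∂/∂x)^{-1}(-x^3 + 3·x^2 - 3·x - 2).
- \frac{x^{4}}{4} + x^{3} - \frac{3 x^{2}}{2} - 2 x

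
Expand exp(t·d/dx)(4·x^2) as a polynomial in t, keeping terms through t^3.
4 t^{2} + 8 t x + 4 x^{2}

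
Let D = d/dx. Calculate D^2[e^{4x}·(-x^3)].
- 2 x \left(8 x^{2} + 12 x + 3\right) e^{4 x}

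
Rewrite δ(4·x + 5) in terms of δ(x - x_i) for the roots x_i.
\frac{\delta(x + 5/4)}{4}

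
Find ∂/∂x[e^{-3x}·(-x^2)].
x \left(3 x - 2\right) e^{- 3 x}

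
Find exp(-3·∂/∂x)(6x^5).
6 x^{5} - 90 x^{4} + 540 x^{3} - 1620 x^{2} + 2430 x - 1458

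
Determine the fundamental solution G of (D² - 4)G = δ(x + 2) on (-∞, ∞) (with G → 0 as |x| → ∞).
-\frac{e^{-2|x + 2|}}{4}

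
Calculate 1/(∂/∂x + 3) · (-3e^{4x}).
- \frac{3 e^{4 x}}{7}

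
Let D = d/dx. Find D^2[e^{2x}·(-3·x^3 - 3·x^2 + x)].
\left(- 12 x^{3} - 48 x^{2} - 38 x - 2\right) e^{2 x}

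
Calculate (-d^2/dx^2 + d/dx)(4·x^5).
20 x^{3} \left(x - 4\right)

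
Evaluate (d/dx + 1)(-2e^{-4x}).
6 e^{- 4 x}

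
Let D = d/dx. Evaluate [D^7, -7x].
-49D^{6}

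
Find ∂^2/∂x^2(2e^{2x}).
8 e^{2 x}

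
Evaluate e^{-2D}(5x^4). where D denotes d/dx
5 x^{4} - 40 x^{3} + 120 x^{2} - 160 x + 80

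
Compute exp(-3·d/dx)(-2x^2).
- 2 x^{2} + 12 x - 18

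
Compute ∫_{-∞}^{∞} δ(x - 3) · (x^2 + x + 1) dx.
13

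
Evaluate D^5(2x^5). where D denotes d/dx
240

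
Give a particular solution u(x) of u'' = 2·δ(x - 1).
|x - 1|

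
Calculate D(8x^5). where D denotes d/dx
40 x^{4}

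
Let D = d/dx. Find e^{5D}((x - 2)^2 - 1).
x^{2} + 6 x + 8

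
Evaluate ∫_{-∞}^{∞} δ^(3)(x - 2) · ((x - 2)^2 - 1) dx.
0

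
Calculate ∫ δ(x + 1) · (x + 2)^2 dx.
1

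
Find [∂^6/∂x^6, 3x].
18\frac{d^{5}}{dx^{5}}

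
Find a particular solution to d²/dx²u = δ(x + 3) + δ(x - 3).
\frac{|x + 3|}{2} + \frac{|x - 3|}{2}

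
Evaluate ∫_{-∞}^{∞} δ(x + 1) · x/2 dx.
- \frac{1}{2}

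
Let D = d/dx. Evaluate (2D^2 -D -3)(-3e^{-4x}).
- 99 e^{- 4 x}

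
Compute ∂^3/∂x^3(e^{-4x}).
- 64 e^{- 4 x}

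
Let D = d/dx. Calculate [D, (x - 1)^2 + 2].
2 x - 2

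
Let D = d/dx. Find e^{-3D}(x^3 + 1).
x^{3} - 9 x^{2} + 27 x - 26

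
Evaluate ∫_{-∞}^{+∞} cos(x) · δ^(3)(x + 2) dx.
\sin{\left(2 \right)}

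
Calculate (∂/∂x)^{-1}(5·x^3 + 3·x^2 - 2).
\frac{5 x^{4}}{4} + x^{3} - 2 x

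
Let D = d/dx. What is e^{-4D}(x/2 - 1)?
\frac{x}{2} - 3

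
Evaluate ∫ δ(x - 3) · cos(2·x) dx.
\cos{\left(6 \right)}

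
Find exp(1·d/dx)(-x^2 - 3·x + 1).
- x^{2} - 5 x - 3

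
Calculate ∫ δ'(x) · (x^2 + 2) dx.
0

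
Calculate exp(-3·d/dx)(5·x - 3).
5 x - 18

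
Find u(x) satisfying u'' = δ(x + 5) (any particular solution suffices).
\frac{|x + 5|}{2}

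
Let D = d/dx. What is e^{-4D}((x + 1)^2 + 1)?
x^{2} - 6 x + 10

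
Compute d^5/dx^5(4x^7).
10080 x^{2}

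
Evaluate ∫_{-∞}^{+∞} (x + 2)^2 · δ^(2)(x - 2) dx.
2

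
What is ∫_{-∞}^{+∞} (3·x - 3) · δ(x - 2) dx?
3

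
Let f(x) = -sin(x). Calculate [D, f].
- \cos{\left(x \right)}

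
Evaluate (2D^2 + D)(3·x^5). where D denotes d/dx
15 x^{3} \left(x + 8\right)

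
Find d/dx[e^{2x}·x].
\left(2 x + 1\right) e^{2 x}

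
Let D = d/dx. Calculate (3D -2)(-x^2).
2 x \left(x - 3\right)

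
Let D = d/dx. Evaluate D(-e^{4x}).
- 4 e^{4 x}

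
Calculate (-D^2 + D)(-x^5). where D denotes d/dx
5 x^{3} \left(4 - x\right)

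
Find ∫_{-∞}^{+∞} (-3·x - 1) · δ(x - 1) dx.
-4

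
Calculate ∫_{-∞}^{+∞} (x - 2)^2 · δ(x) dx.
4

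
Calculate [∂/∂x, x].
1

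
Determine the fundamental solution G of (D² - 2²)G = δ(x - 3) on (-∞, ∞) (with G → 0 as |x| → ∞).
-\frac{e^{-2|x - 3|}}{4}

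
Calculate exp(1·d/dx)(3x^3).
3 x^{3} + 9 x^{2} + 9 x + 3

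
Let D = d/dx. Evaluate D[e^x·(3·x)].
3 \left(x + 1\right) e^{x}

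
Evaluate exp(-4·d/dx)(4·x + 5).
4 x - 11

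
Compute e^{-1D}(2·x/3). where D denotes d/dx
\frac{2 x}{3} - \frac{2}{3}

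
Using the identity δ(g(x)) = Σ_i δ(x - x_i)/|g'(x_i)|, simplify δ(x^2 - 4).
\frac{\delta(x - 2) + \delta(x + 2)}{4}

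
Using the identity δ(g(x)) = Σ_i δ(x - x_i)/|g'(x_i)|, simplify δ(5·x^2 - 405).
\frac{\delta(x - 9) + \delta(x + 9)}{90}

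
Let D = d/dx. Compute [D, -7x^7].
- 49 x^{6}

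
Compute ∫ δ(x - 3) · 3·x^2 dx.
27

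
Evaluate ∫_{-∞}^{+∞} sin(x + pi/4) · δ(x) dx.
\frac{\sqrt{2}}{2}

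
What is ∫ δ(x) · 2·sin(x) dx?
0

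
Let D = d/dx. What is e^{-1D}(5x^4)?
5 x^{4} - 20 x^{3} + 30 x^{2} - 20 x + 5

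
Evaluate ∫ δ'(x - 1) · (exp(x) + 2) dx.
- e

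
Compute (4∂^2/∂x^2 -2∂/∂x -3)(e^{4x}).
53 e^{4 x}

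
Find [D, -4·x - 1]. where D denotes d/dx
-4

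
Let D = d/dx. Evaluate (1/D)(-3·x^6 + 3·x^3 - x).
- \frac{3 x^{7}}{7} + \frac{3 x^{4}}{4} - \frac{x^{2}}{2}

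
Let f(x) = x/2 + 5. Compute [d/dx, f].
\frac{1}{2}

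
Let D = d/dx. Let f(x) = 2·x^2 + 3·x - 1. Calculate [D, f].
4 x + 3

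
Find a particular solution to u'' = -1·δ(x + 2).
-\frac{|x + 2|}{2}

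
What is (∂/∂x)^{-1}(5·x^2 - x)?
\frac{5 x^{3}}{3} - \frac{x^{2}}{2}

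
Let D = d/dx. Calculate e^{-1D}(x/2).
\frac{x}{2} - \frac{1}{2}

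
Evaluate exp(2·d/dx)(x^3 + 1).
x^{3} + 6 x^{2} + 12 x + 9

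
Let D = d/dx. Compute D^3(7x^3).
42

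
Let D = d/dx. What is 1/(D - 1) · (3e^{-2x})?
- e^{- 2 x}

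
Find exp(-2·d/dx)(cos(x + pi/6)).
\cos{\left(x - 2 + \frac{\pi}{6} \right)}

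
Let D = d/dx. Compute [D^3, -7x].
-21D^{2}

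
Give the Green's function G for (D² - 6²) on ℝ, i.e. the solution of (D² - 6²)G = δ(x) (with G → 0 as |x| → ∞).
-\frac{e^{-6|x|}}{12}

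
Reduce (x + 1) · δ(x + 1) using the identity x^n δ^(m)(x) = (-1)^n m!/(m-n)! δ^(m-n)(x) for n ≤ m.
0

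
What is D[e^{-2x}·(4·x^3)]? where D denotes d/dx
x^{2} \left(12 - 8 x\right) e^{- 2 x}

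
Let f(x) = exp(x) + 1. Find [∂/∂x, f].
e^{x}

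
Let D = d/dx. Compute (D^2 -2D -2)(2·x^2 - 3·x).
- 4 x^{2} - 2 x + 10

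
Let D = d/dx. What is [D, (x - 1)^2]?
2 x - 2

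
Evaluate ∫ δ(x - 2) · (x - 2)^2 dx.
0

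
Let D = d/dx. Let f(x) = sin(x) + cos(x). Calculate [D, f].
- \sin{\left(x \right)} + \cos{\left(x \right)}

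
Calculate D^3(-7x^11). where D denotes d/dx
- 6930 x^{8}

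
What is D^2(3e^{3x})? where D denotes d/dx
27 e^{3 x}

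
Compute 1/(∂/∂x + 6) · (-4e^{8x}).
- \frac{2 e^{8 x}}{7}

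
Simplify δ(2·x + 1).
\frac{\delta(x + 1/2)}{2}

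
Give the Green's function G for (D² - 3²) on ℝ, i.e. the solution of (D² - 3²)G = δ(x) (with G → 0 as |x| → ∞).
-\frac{e^{-3|x|}}{6}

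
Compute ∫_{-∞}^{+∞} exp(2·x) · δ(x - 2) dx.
e^{4}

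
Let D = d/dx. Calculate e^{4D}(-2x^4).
- 2 x^{4} - 32 x^{3} - 192 x^{2} - 512 x - 512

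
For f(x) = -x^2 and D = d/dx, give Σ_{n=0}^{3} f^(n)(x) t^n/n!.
- t^{2} - 2 t x - x^{2}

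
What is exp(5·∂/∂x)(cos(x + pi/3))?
\cos{\left(x + \frac{\pi}{3} + 5 \right)}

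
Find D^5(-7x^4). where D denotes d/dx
0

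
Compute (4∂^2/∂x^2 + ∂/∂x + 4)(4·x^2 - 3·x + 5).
16 x^{2} - 4 x + 49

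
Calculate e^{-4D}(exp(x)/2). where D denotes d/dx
\frac{e^{x - 4}}{2}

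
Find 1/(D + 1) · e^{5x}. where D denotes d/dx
\frac{e^{5 x}}{6}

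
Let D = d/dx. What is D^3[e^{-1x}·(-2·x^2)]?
2 \left(x^{2} - 6 x + 6\right) e^{- x}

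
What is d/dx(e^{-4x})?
- 4 e^{- 4 x}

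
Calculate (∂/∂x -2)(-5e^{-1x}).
15 e^{- x}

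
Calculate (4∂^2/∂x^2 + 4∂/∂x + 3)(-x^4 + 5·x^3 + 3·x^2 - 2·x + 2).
- 3 x^{4} - x^{3} + 21 x^{2} + 138 x + 22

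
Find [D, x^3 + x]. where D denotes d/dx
3 x^{2} + 1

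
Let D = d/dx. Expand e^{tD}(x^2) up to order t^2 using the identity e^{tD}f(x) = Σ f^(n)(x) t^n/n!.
t^{2} + 2 t x + x^{2}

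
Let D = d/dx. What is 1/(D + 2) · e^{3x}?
\frac{e^{3 x}}{5}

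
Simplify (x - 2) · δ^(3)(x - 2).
-3\delta^{(2)}(x - 2)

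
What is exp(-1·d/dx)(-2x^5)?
- 2 x^{5} + 10 x^{4} - 20 x^{3} + 20 x^{2} - 10 x + 2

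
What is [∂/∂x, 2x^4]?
8 x^{3}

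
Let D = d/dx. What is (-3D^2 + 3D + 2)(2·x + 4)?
4 x + 14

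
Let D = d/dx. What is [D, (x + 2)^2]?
2 x + 4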